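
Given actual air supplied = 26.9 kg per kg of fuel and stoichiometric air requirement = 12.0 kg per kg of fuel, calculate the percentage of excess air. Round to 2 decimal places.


Excess air = actual - stoichiometric = 26.9 - 12.0 = 14.90 kg/kg fuel
Excess air % = (excess / stoich) * 100 = (14.90 / 12.0) * 100 = 124.17%


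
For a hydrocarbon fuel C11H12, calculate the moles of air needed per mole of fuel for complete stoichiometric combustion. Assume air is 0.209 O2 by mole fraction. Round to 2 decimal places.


Balanced combustion: C11H12 + 14 O2 -> 11 CO2 + 6 H2O
O2 needed = C + H/4 = 11 + 12/4 = 14.00 moles
Air moles = O2 / 0.209 = 14.00 / 0.209 = 66.99 moles air


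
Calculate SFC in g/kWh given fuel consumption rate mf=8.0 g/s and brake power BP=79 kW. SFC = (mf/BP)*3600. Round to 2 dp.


SFC = (mf / BP) * 3600
Rate = 8.0 / 79 = 0.101266 g/(s*kW)
SFC = 0.101266 * 3600 = 364.56 g/kWh


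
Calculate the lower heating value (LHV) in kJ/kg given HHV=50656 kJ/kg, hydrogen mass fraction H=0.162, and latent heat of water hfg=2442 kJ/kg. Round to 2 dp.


LHV = HHV - hfg * 9 * H
Water correction = 2442 * 9 * 0.162 = 3560.436 kJ/kg
LHV = 50656 - 3560.436 = 47095.56 kJ/kg


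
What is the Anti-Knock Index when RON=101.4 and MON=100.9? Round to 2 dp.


AKI = (RON + MON) / 2
AKI = (101.4 + 100.9) / 2
AKI = 202.3 / 2 = 101.15


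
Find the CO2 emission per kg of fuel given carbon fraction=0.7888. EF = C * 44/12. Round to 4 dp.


EF = C_frac * (M_CO2 / M_C)
EF = 0.7888 * (44/12)
EF = 0.7888 * 3.666667 = 2.8923 kg_CO2/kg_fuel


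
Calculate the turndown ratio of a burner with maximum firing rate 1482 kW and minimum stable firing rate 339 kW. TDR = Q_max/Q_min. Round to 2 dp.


TDR = Q_max / Q_min
TDR = 1482 / 339 = 4.37


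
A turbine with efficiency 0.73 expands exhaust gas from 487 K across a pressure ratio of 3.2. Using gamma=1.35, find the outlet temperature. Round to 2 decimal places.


T_out = T_in * (1 - eta * (1 - PR^(-(gamma-1)/gamma)))
Exponent = -(1.35-1)/1.35 = -0.25925926
PR^exp = 3.2^(-0.25925926) = 0.73966521
Factor = 1 - 0.73*(1 - 0.73966521) = 0.80995560
T_out = 487 * 0.80995560 = 394.45 K


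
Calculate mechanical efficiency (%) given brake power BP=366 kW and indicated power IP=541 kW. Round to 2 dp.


eta_mech = (BP / IP) * 100
Ratio = 366 / 541 = 0.6765
eta_mech = 0.6765 * 100 = 67.65%


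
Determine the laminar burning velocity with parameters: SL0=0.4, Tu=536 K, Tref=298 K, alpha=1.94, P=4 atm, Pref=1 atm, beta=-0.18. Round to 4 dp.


SL = SL0 * (Tu/Tref)^alpha * (P/Pref)^beta
T ratio = 536/298 = 1.79865772
(T ratio)^alpha = 1.79865772^1.94 = 3.123202
(P/Pref)^beta = 4^(-0.18) = 0.779165
SL = 0.4 * 3.123202 * 0.779165 = 0.9734 m/s


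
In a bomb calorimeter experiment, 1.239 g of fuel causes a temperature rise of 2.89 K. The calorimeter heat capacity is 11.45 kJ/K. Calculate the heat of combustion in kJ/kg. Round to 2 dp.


Hc = C_cal * delta_T / m_fuel
Q_released = 11.45 * 2.89 = 33.0905 kJ
m_fuel = 1.239 g = 1.239/1000 kg = 0.001239 kg
Hc = 33.0905 / 0.001239 = 26707.43 kJ/kg


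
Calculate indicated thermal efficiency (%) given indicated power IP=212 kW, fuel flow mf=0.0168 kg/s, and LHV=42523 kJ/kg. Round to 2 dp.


eta_ith = (IP / (mf * LHV)) * 100
Denominator = 0.0168 * 42523 = 714.3864 kW
eta_ith = (212 / 714.3864) * 100 = 29.68%


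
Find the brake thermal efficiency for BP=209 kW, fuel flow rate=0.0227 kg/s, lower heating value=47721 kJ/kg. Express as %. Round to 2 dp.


eta_BTE = (BP / (mf * LHV)) * 100
Denominator = 0.0227 * 47721 = 1083.2667 kW
eta_BTE = (209 / 1083.2667) * 100 = 19.29%


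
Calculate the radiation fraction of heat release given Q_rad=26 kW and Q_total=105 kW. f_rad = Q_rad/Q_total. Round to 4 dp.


f_rad = Q_rad / Q_total
f_rad = 26 / 105 = 0.2476


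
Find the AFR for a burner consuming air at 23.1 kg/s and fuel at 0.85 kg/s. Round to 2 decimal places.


AFR = m_air / m_fuel
AFR = 23.1 / 0.85 = 27.18


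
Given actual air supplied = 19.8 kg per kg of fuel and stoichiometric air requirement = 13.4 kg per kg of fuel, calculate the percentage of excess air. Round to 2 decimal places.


Excess air = actual - stoichiometric = 19.8 - 13.4 = 6.40 kg/kg fuel
Excess air % = (excess / stoich) * 100 = (6.40 / 13.4) * 100 = 47.76%


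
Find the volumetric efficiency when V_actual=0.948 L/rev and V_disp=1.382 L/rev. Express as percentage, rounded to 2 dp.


eta_v = (V_actual / V_disp) * 100
Ratio = 0.948 / 1.382 = 0.6860
eta_v = 0.6860 * 100 = 68.60%


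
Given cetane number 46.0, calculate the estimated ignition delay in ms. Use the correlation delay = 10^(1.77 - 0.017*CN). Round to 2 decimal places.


delay = 10^(1.77 - 0.017*CN)
Exponent = 1.77 - 0.017*46.0 = 0.9880
delay = 10^0.9880 = 9.73 ms


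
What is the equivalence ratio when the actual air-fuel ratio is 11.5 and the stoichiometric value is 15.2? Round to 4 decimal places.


phi = AFR_stoich / AFR_actual
phi = 15.2 / 11.5 = 1.3217


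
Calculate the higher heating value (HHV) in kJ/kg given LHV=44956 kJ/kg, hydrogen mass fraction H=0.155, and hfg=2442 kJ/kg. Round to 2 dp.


HHV = LHV + hfg * 9 * H
Water addition = 2442 * 9 * 0.155 = 3406.590 kJ/kg
HHV = 44956 + 3406.590 = 48362.59 kJ/kg


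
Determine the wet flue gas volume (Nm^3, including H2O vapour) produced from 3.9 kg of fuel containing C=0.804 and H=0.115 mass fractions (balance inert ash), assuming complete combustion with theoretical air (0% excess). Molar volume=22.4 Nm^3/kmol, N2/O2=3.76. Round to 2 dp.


Per kg fuel: CO2 = (C/12 kmol)*22.4 = (0.804/12)*22.4 = 1.50080 Nm^3
Per kg fuel: H2O = (H/2 kmol)*22.4 = (0.115/2)*22.4 = 1.28800 Nm^3
O2 needed per kg fuel = C/12 + H/4 = 0.804/12 + 0.115/4 = 0.09575000 kmol
Per kg fuel: N2 = O2*3.76*22.4 = 0.09575000*3.76*22.4 = 8.06445 Nm^3
Total per kg = 1.50080 + 1.28800 + 8.06445 = 10.85325 Nm^3
Total = 10.85325 * 3.9 = 42.33 Nm^3


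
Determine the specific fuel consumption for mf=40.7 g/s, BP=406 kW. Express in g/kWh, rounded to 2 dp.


SFC = (mf / BP) * 3600
Rate = 40.7 / 406 = 0.100246 g/(s*kW)
SFC = 0.100246 * 3600 = 360.89 g/kWh


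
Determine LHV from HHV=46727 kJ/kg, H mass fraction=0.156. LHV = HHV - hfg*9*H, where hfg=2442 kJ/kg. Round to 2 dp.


LHV = HHV - hfg * 9 * H
Water correction = 2442 * 9 * 0.156 = 3428.568 kJ/kg
LHV = 46727 - 3428.568 = 43298.43 kJ/kg


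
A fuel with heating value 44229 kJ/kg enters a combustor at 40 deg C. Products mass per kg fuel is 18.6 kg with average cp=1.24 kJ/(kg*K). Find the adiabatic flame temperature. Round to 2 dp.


T_ad = T_in + Hc / (m_p * cp)
Denominator = 18.6 * 1.24 = 23.0640
Temperature rise = 44229 / 23.0640 = 1917.66 K
T_ad = 40 + 1917.66 = 1957.66 deg C


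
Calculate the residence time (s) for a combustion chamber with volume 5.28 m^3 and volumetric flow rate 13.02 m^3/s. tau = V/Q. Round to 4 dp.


tau = V / Q_flow
tau = 5.28 / 13.02 = 0.4055 s


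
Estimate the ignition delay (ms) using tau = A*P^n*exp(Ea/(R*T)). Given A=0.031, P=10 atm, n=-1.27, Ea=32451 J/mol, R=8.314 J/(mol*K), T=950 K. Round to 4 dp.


tau = A * P^n * exp(Ea/(R*T))
P^n = 10^(-1.27) = 0.05370318
Ea/(R*T) = 32451/(8.314*950) = 4.108606
exp(Ea/(R*T)) = 60.861796
tau = 0.031 * 0.05370318 * 60.861796 = 0.1013 ms


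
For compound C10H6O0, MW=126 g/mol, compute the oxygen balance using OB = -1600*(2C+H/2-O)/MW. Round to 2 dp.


OB = -1600 * (2C + H/2 - O) / MW
Inner = 2*10 + 6/2 - 0 = 23.00
OB = -1600 * 23.00 / 126 = -292.06%


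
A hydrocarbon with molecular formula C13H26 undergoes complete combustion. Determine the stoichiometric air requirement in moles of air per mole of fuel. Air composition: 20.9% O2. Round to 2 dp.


Balanced combustion: C13H26 + 19.5 O2 -> 13 CO2 + 13 H2O
O2 needed = C + H/4 = 13 + 26/4 = 19.50 moles
Air moles = O2 / 0.209 = 19.50 / 0.209 = 93.30 moles air


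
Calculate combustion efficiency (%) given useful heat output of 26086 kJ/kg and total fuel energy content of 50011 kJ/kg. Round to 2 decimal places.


Efficiency = (Q_useful / Q_fuel) * 100
Efficiency = (26086 / 50011) * 100
Efficiency = 0.5216 * 100 = 52.16%


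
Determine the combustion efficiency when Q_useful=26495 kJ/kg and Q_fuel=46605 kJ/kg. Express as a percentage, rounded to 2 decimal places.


Efficiency = (Q_useful / Q_fuel) * 100
Efficiency = (26495 / 46605) * 100
Efficiency = 0.5685 * 100 = 56.85%


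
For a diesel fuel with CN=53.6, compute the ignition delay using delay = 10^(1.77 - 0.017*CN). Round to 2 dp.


delay = 10^(1.77 - 0.017*CN)
Exponent = 1.77 - 0.017*53.6 = 0.8588
delay = 10^0.8588 = 7.22 ms


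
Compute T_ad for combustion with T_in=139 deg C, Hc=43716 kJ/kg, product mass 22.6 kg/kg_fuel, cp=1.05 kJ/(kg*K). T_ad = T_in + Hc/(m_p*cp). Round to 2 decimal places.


T_ad = T_in + Hc / (m_p * cp)
Denominator = 22.6 * 1.05 = 23.7300
Temperature rise = 43716 / 23.7300 = 1842.23 K
T_ad = 139 + 1842.23 = 1981.23 deg C


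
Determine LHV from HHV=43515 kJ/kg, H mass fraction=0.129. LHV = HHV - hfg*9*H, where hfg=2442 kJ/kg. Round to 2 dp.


LHV = HHV - hfg * 9 * H
Water correction = 2442 * 9 * 0.129 = 2835.162 kJ/kg
LHV = 43515 - 2835.162 = 40679.84 kJ/kg


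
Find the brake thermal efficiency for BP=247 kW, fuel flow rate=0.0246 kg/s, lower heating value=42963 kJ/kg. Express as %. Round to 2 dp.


eta_BTE = (BP / (mf * LHV)) * 100
Denominator = 0.0246 * 42963 = 1056.8898 kW
eta_BTE = (247 / 1056.8898) * 100 = 23.37%


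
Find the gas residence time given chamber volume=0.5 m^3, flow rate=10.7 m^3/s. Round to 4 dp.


tau = V / Q_flow
tau = 0.5 / 10.7 = 0.0467 s


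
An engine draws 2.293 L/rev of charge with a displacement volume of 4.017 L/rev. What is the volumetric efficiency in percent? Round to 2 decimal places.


eta_v = (V_actual / V_disp) * 100
Ratio = 2.293 / 4.017 = 0.5708
eta_v = 0.5708 * 100 = 57.08%


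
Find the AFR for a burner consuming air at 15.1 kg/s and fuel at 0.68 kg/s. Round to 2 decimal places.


AFR = m_air / m_fuel
AFR = 15.1 / 0.68 = 22.21


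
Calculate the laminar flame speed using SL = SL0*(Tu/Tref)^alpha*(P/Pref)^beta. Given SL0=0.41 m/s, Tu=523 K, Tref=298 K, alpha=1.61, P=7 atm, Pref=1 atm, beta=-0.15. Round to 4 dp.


SL = SL0 * (Tu/Tref)^alpha * (P/Pref)^beta
T ratio = 523/298 = 1.75503356
(T ratio)^alpha = 1.75503356^1.61 = 2.473429
(P/Pref)^beta = 7^(-0.15) = 0.746853
SL = 0.41 * 2.473429 * 0.746853 = 0.7574 m/s


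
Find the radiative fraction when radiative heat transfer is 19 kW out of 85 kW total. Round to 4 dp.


f_rad = Q_rad / Q_total
f_rad = 19 / 85 = 0.2235


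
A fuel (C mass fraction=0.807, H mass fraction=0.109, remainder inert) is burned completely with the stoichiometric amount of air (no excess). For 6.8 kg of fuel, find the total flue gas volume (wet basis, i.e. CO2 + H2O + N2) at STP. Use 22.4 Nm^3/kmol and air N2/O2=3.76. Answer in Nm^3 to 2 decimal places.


Per kg fuel: CO2 = (C/12 kmol)*22.4 = (0.807/12)*22.4 = 1.50640 Nm^3
Per kg fuel: H2O = (H/2 kmol)*22.4 = (0.109/2)*22.4 = 1.22080 Nm^3
O2 needed per kg fuel = C/12 + H/4 = 0.807/12 + 0.109/4 = 0.09450000 kmol
Per kg fuel: N2 = O2*3.76*22.4 = 0.09450000*3.76*22.4 = 7.95917 Nm^3
Total per kg = 1.50640 + 1.22080 + 7.95917 = 10.68637 Nm^3
Total = 10.68637 * 6.8 = 72.67 Nm^3


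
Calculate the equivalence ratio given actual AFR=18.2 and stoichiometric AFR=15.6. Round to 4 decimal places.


phi = AFR_stoich / AFR_actual
phi = 15.6 / 18.2 = 0.8571


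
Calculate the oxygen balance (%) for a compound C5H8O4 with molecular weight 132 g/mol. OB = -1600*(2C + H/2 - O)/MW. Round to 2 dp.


OB = -1600 * (2C + H/2 - O) / MW
Inner = 2*5 + 8/2 - 4 = 10.00
OB = -1600 * 10.00 / 132 = -121.21%


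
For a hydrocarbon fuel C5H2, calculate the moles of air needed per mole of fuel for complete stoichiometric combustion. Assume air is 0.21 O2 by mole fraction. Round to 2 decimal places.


Balanced combustion: C5H2 + 5.5 O2 -> 5 CO2 + 1 H2O
O2 needed = C + H/4 = 5 + 2/4 = 5.50 moles
Air moles = O2 / 0.21 = 5.50 / 0.21 = 26.19 moles air


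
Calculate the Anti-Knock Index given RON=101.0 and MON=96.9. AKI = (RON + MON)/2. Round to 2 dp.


AKI = (RON + MON) / 2
AKI = (101.0 + 96.9) / 2
AKI = 197.9 / 2 = 98.95


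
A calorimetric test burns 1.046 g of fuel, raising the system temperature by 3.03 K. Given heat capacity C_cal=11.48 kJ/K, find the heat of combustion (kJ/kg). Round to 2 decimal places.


Hc = C_cal * delta_T / m_fuel
Q_released = 11.48 * 3.03 = 34.7844 kJ
m_fuel = 1.046 g = 1.046/1000 kg = 0.001046 kg
Hc = 34.7844 / 0.001046 = 33254.68 kJ/kg


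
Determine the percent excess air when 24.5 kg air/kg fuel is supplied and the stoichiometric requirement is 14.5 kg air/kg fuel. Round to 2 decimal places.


Excess air = actual - stoichiometric = 24.5 - 14.5 = 10.00 kg/kg fuel
Excess air % = (excess / stoich) * 100 = (10.00 / 14.5) * 100 = 68.97%


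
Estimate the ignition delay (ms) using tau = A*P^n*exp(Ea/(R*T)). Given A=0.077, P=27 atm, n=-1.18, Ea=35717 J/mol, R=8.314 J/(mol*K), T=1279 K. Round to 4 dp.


tau = A * P^n * exp(Ea/(R*T))
P^n = 27^(-1.18) = 0.02046401
Ea/(R*T) = 35717/(8.314*1279) = 3.358879
exp(Ea/(R*T)) = 28.756947
tau = 0.077 * 0.02046401 * 28.756947 = 0.0453 ms


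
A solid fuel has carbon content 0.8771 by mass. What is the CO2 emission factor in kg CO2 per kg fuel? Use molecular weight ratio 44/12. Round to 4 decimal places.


EF = C_frac * (M_CO2 / M_C)
EF = 0.8771 * (44/12)
EF = 0.8771 * 3.666667 = 3.2160 kg_CO2/kg_fuel


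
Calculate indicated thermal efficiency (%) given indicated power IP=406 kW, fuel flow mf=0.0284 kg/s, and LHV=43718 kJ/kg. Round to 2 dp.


eta_ith = (IP / (mf * LHV)) * 100
Denominator = 0.0284 * 43718 = 1241.5912 kW
eta_ith = (406 / 1241.5912) * 100 = 32.70%


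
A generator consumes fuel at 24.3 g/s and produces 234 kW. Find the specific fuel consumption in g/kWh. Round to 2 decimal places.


SFC = (mf / BP) * 3600
Rate = 24.3 / 234 = 0.103846 g/(s*kW)
SFC = 0.103846 * 3600 = 373.85 g/kWh


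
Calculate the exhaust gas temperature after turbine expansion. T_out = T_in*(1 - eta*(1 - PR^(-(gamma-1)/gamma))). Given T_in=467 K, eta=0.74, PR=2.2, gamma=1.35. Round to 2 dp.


T_out = T_in * (1 - eta * (1 - PR^(-(gamma-1)/gamma)))
Exponent = -(1.35-1)/1.35 = -0.25925926
PR^exp = 2.2^(-0.25925926) = 0.81512413
Factor = 1 - 0.74*(1 - 0.81512413) = 0.86319186
T_out = 467 * 0.86319186 = 403.11 K


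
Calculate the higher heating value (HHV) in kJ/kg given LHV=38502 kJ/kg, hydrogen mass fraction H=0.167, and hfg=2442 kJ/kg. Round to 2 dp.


HHV = LHV + hfg * 9 * H
Water addition = 2442 * 9 * 0.167 = 3670.326 kJ/kg
HHV = 38502 + 3670.326 = 42172.33 kJ/kg


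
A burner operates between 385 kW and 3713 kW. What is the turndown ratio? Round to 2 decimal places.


TDR = Q_max / Q_min
TDR = 3713 / 385 = 9.64


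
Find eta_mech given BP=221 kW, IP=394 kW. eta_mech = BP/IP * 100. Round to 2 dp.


eta_mech = (BP / IP) * 100
Ratio = 221 / 394 = 0.5609
eta_mech = 0.5609 * 100 = 56.09%


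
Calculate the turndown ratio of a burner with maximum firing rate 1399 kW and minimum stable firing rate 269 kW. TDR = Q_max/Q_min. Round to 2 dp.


TDR = Q_max / Q_min
TDR = 1399 / 269 = 5.20


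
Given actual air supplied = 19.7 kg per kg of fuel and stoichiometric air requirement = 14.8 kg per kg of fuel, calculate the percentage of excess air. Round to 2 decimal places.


Excess air = actual - stoichiometric = 19.7 - 14.8 = 4.90 kg/kg fuel
Excess air % = (excess / stoich) * 100 = (4.90 / 14.8) * 100 = 33.11%


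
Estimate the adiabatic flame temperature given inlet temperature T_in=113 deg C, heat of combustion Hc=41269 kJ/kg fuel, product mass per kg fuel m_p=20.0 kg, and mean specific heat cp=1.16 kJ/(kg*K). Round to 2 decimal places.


T_ad = T_in + Hc / (m_p * cp)
Denominator = 20.0 * 1.16 = 23.2000
Temperature rise = 41269 / 23.2000 = 1778.84 K
T_ad = 113 + 1778.84 = 1891.84 deg C


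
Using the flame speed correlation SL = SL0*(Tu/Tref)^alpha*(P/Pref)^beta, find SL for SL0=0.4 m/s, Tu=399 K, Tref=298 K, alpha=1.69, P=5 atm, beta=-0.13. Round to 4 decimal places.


SL = SL0 * (Tu/Tref)^alpha * (P/Pref)^beta
T ratio = 399/298 = 1.33892617
(T ratio)^alpha = 1.33892617^1.69 = 1.637641
(P/Pref)^beta = 5^(-0.13) = 0.811211
SL = 0.4 * 1.637641 * 0.811211 = 0.5314 m/s


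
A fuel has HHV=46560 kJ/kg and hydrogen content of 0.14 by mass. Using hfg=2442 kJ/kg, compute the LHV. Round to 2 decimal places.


LHV = HHV - hfg * 9 * H
Water correction = 2442 * 9 * 0.14 = 3076.920 kJ/kg
LHV = 46560 - 3076.920 = 43483.08 kJ/kg


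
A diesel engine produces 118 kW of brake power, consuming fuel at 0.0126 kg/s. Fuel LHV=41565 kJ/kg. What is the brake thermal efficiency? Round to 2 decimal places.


eta_BTE = (BP / (mf * LHV)) * 100
Denominator = 0.0126 * 41565 = 523.7190 kW
eta_BTE = (118 / 523.7190) * 100 = 22.53%


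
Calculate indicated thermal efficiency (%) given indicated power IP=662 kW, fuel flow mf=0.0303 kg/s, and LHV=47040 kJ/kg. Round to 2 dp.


eta_ith = (IP / (mf * LHV)) * 100
Denominator = 0.0303 * 47040 = 1425.3120 kW
eta_ith = (662 / 1425.3120) * 100 = 46.45%


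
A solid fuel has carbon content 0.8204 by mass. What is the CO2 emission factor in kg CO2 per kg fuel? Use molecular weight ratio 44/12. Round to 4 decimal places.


EF = C_frac * (M_CO2 / M_C)
EF = 0.8204 * (44/12)
EF = 0.8204 * 3.666667 = 3.0081 kg_CO2/kg_fuel


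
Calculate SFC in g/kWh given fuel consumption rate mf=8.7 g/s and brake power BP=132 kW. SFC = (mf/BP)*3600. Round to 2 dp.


SFC = (mf / BP) * 3600
Rate = 8.7 / 132 = 0.065909 g/(s*kW)
SFC = 0.065909 * 3600 = 237.27 g/kWh


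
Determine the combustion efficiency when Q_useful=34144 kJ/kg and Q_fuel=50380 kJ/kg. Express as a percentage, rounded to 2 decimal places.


Efficiency = (Q_useful / Q_fuel) * 100
Efficiency = (34144 / 50380) * 100
Efficiency = 0.6777 * 100 = 67.77%


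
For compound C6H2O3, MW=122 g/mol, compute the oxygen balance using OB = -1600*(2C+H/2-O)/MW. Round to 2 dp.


OB = -1600 * (2C + H/2 - O) / MW
Inner = 2*6 + 2/2 - 3 = 10.00
OB = -1600 * 10.00 / 122 = -131.15%


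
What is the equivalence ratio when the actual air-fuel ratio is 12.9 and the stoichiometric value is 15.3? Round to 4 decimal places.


phi = AFR_stoich / AFR_actual
phi = 15.3 / 12.9 = 1.1860


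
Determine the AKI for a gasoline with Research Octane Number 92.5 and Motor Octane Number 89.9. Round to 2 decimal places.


AKI = (RON + MON) / 2
AKI = (92.5 + 89.9) / 2
AKI = 182.4 / 2 = 91.20


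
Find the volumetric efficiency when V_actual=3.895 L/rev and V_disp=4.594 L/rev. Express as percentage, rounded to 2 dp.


eta_v = (V_actual / V_disp) * 100
Ratio = 3.895 / 4.594 = 0.8478
eta_v = 0.8478 * 100 = 84.78%


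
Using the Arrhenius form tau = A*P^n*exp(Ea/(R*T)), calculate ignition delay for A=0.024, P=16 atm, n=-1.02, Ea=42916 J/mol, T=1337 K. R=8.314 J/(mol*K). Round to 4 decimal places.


tau = A * P^n * exp(Ea/(R*T))
P^n = 16^(-1.02) = 0.05912860
Ea/(R*T) = 42916/(8.314*1337) = 3.860804
exp(Ea/(R*T)) = 47.503552
tau = 0.024 * 0.05912860 * 47.503552 = 0.0674 ms


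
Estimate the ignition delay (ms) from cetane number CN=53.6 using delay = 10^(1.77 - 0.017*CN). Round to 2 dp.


delay = 10^(1.77 - 0.017*CN)
Exponent = 1.77 - 0.017*53.6 = 0.8588
delay = 10^0.8588 = 7.22 ms


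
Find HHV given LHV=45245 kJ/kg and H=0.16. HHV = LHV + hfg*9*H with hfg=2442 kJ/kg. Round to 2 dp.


HHV = LHV + hfg * 9 * H
Water addition = 2442 * 9 * 0.16 = 3516.480 kJ/kg
HHV = 45245 + 3516.480 = 48761.48 kJ/kg


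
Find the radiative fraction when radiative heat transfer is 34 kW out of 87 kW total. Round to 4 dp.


f_rad = Q_rad / Q_total
f_rad = 34 / 87 = 0.3908


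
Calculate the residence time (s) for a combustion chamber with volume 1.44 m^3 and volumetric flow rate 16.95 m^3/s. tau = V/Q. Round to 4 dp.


tau = V / Q_flow
tau = 1.44 / 16.95 = 0.0850 s


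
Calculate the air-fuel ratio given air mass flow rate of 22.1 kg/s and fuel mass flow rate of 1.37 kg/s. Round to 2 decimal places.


AFR = m_air / m_fuel
AFR = 22.1 / 1.37 = 16.13


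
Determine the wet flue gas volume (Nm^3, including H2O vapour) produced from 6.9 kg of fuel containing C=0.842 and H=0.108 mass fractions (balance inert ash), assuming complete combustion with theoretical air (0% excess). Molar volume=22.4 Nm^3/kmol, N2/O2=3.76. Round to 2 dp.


Per kg fuel: CO2 = (C/12 kmol)*22.4 = (0.842/12)*22.4 = 1.57173 Nm^3
Per kg fuel: H2O = (H/2 kmol)*22.4 = (0.108/2)*22.4 = 1.20960 Nm^3
O2 needed per kg fuel = C/12 + H/4 = 0.842/12 + 0.108/4 = 0.09716667 kmol
Per kg fuel: N2 = O2*3.76*22.4 = 0.09716667*3.76*22.4 = 8.18377 Nm^3
Total per kg = 1.57173 + 1.20960 + 8.18377 = 10.96510 Nm^3
Total = 10.96510 * 6.9 = 75.66 Nm^3


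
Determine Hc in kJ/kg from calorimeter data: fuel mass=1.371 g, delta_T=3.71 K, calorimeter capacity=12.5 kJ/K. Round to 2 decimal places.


Hc = C_cal * delta_T / m_fuel
Q_released = 12.5 * 3.71 = 46.3750 kJ
m_fuel = 1.371 g = 1.371/1000 kg = 0.001371 kg
Hc = 46.3750 / 0.001371 = 33825.67 kJ/kg


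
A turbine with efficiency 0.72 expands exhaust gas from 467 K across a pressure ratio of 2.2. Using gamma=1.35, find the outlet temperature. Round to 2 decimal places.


T_out = T_in * (1 - eta * (1 - PR^(-(gamma-1)/gamma)))
Exponent = -(1.35-1)/1.35 = -0.25925926
PR^exp = 2.2^(-0.25925926) = 0.81512413
Factor = 1 - 0.72*(1 - 0.81512413) = 0.86688937
T_out = 467 * 0.86688937 = 404.84 K


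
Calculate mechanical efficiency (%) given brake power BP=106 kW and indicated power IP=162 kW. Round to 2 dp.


eta_mech = (BP / IP) * 100
Ratio = 106 / 162 = 0.6543
eta_mech = 0.6543 * 100 = 65.43%


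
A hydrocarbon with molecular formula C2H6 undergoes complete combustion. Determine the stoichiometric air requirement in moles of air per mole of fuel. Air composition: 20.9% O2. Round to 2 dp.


Balanced combustion: C2H6 + 3.5 O2 -> 2 CO2 + 3 H2O
O2 needed = C + H/4 = 2 + 6/4 = 3.50 moles
Air moles = O2 / 0.209 = 3.50 / 0.209 = 16.75 moles air


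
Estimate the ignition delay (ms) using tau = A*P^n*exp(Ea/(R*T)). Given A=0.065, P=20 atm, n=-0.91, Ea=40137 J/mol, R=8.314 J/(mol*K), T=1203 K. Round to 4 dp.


tau = A * P^n * exp(Ea/(R*T))
P^n = 20^(-0.91) = 0.06547307
Ea/(R*T) = 40137/(8.314*1203) = 4.013001
exp(Ea/(R*T)) = 55.312611
tau = 0.065 * 0.06547307 * 55.312611 = 0.2354 ms


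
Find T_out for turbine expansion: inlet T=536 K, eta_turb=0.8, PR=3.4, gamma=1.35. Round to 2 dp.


T_out = T_in * (1 - eta * (1 - PR^(-(gamma-1)/gamma)))
Exponent = -(1.35-1)/1.35 = -0.25925926
PR^exp = 3.4^(-0.25925926) = 0.72813041
Factor = 1 - 0.8*(1 - 0.72813041) = 0.78250433
T_out = 536 * 0.78250433 = 419.42 K


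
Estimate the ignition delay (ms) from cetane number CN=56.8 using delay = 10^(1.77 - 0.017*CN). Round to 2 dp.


delay = 10^(1.77 - 0.017*CN)
Exponent = 1.77 - 0.017*56.8 = 0.8044
delay = 10^0.8044 = 6.37 ms


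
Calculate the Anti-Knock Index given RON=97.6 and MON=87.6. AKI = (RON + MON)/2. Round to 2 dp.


AKI = (RON + MON) / 2
AKI = (97.6 + 87.6) / 2
AKI = 185.2 / 2 = 92.60


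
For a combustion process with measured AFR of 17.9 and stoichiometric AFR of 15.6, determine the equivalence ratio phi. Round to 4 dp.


phi = AFR_stoich / AFR_actual
phi = 15.6 / 17.9 = 0.8715


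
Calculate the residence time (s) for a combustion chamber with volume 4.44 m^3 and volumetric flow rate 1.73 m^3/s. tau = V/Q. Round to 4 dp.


tau = V / Q_flow
tau = 4.44 / 1.73 = 2.5665 s


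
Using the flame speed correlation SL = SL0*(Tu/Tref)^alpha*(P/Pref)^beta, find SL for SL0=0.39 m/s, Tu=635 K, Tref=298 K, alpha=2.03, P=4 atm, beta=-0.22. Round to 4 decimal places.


SL = SL0 * (Tu/Tref)^alpha * (P/Pref)^beta
T ratio = 635/298 = 2.13087248
(T ratio)^alpha = 2.13087248^2.03 = 4.644849
(P/Pref)^beta = 4^(-0.22) = 0.737135
SL = 0.39 * 4.644849 * 0.737135 = 1.3353 m/s


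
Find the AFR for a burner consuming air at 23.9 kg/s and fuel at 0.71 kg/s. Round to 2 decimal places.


AFR = m_air / m_fuel
AFR = 23.9 / 0.71 = 33.66


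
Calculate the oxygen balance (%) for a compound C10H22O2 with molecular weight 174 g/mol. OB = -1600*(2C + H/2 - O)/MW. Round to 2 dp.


OB = -1600 * (2C + H/2 - O) / MW
Inner = 2*10 + 22/2 - 2 = 29.00
OB = -1600 * 29.00 / 174 = -266.67%


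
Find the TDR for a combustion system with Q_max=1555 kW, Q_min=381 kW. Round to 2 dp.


TDR = Q_max / Q_min
TDR = 1555 / 381 = 4.08


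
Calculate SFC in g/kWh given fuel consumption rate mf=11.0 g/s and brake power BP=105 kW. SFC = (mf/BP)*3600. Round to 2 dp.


SFC = (mf / BP) * 3600
Rate = 11.0 / 105 = 0.104762 g/(s*kW)
SFC = 0.104762 * 3600 = 377.14 g/kWh


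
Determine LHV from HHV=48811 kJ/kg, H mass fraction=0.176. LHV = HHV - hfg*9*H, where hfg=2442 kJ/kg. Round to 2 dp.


LHV = HHV - hfg * 9 * H
Water correction = 2442 * 9 * 0.176 = 3868.128 kJ/kg
LHV = 48811 - 3868.128 = 44942.87 kJ/kg


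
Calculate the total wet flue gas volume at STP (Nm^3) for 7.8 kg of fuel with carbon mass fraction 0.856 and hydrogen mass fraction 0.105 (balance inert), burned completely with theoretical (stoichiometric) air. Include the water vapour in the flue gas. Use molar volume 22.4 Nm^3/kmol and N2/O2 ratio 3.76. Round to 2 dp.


Per kg fuel: CO2 = (C/12 kmol)*22.4 = (0.856/12)*22.4 = 1.59787 Nm^3
Per kg fuel: H2O = (H/2 kmol)*22.4 = (0.105/2)*22.4 = 1.17600 Nm^3
O2 needed per kg fuel = C/12 + H/4 = 0.856/12 + 0.105/4 = 0.09758333 kmol
Per kg fuel: N2 = O2*3.76*22.4 = 0.09758333*3.76*22.4 = 8.21886 Nm^3
Total per kg = 1.59787 + 1.17600 + 8.21886 = 10.99273 Nm^3
Total = 10.99273 * 7.8 = 85.74 Nm^3


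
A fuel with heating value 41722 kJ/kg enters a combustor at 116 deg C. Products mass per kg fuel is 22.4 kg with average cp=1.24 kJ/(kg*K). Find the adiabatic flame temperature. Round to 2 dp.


T_ad = T_in + Hc / (m_p * cp)
Denominator = 22.4 * 1.24 = 27.7760
Temperature rise = 41722 / 27.7760 = 1502.09 K
T_ad = 116 + 1502.09 = 1618.09 deg C


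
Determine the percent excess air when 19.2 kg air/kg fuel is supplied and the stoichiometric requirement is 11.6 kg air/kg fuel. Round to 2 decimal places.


Excess air = actual - stoichiometric = 19.2 - 11.6 = 7.60 kg/kg fuel
Excess air % = (excess / stoich) * 100 = (7.60 / 11.6) * 100 = 65.52%


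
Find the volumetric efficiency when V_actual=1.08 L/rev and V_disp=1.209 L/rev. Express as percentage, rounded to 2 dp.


eta_v = (V_actual / V_disp) * 100
Ratio = 1.08 / 1.209 = 0.8933
eta_v = 0.8933 * 100 = 89.33%


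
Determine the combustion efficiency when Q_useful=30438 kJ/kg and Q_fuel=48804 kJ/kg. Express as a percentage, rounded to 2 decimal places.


Efficiency = (Q_useful / Q_fuel) * 100
Efficiency = (30438 / 48804) * 100
Efficiency = 0.6237 * 100 = 62.37%


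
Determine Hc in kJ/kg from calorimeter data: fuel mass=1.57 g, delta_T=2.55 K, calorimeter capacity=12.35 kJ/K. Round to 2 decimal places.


Hc = C_cal * delta_T / m_fuel
Q_released = 12.35 * 2.55 = 31.4925 kJ
m_fuel = 1.57 g = 1.57/1000 kg = 0.001570 kg
Hc = 31.4925 / 0.001570 = 20058.92 kJ/kg


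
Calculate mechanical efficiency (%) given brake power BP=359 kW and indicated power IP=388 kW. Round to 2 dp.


eta_mech = (BP / IP) * 100
Ratio = 359 / 388 = 0.9253
eta_mech = 0.9253 * 100 = 92.53%


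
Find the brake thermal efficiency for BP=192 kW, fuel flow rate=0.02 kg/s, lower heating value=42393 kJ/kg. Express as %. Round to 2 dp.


eta_BTE = (BP / (mf * LHV)) * 100
Denominator = 0.02 * 42393 = 847.8600 kW
eta_BTE = (192 / 847.8600) * 100 = 22.65%


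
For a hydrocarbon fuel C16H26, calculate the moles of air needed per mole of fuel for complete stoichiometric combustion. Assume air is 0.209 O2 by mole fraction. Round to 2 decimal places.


Balanced combustion: C16H26 + 22.5 O2 -> 16 CO2 + 13 H2O
O2 needed = C + H/4 = 16 + 26/4 = 22.50 moles
Air moles = O2 / 0.209 = 22.50 / 0.209 = 107.66 moles air


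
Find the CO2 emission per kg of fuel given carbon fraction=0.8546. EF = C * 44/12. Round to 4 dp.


EF = C_frac * (M_CO2 / M_C)
EF = 0.8546 * (44/12)
EF = 0.8546 * 3.666667 = 3.1335 kg_CO2/kg_fuel


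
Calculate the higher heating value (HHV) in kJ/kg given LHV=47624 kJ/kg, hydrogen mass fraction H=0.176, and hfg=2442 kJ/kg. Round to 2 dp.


HHV = LHV + hfg * 9 * H
Water addition = 2442 * 9 * 0.176 = 3868.128 kJ/kg
HHV = 47624 + 3868.128 = 51492.13 kJ/kg


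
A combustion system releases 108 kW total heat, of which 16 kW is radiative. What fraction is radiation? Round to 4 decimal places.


f_rad = Q_rad / Q_total
f_rad = 16 / 108 = 0.1481


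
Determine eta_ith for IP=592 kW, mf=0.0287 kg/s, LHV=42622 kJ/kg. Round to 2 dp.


eta_ith = (IP / (mf * LHV)) * 100
Denominator = 0.0287 * 42622 = 1223.2514 kW
eta_ith = (592 / 1223.2514) * 100 = 48.40%


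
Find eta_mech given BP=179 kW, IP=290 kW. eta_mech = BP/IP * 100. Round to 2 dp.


eta_mech = (BP / IP) * 100
Ratio = 179 / 290 = 0.6172
eta_mech = 0.6172 * 100 = 61.72%


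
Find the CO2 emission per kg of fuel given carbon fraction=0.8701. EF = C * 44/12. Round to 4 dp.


EF = C_frac * (M_CO2 / M_C)
EF = 0.8701 * (44/12)
EF = 0.8701 * 3.666667 = 3.1904 kg_CO2/kg_fuel


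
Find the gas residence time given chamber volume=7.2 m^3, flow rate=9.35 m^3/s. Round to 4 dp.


tau = V / Q_flow
tau = 7.2 / 9.35 = 0.7701 s


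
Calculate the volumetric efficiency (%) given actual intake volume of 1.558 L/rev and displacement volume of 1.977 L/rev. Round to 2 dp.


eta_v = (V_actual / V_disp) * 100
Ratio = 1.558 / 1.977 = 0.7881
eta_v = 0.7881 * 100 = 78.81%


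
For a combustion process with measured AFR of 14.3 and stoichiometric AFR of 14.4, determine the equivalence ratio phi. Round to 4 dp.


phi = AFR_stoich / AFR_actual
phi = 14.4 / 14.3 = 1.0070


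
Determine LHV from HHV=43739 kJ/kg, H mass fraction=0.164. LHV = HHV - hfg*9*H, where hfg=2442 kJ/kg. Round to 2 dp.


LHV = HHV - hfg * 9 * H
Water correction = 2442 * 9 * 0.164 = 3604.392 kJ/kg
LHV = 43739 - 3604.392 = 40134.61 kJ/kg


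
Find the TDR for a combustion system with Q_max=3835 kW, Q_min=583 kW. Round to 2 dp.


TDR = Q_max / Q_min
TDR = 3835 / 583 = 6.58


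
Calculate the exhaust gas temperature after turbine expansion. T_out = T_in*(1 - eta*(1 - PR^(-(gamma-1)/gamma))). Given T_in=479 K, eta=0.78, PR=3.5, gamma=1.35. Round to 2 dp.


T_out = T_in * (1 - eta * (1 - PR^(-(gamma-1)/gamma)))
Exponent = -(1.35-1)/1.35 = -0.25925926
PR^exp = 3.5^(-0.25925926) = 0.72267881
Factor = 1 - 0.78*(1 - 0.72267881) = 0.78368947
T_out = 479 * 0.78368947 = 375.39 K


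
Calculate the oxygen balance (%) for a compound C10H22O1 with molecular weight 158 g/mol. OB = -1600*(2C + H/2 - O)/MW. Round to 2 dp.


OB = -1600 * (2C + H/2 - O) / MW
Inner = 2*10 + 22/2 - 1 = 30.00
OB = -1600 * 30.00 / 158 = -303.80%


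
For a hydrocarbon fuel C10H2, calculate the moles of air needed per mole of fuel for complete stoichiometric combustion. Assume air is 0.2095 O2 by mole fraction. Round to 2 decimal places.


Balanced combustion: C10H2 + 10.5 O2 -> 10 CO2 + 1 H2O
O2 needed = C + H/4 = 10 + 2/4 = 10.50 moles
Air moles = O2 / 0.2095 = 10.50 / 0.2095 = 50.12 moles air


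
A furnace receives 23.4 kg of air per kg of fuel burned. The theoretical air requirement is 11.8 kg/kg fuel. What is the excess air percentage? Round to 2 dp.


Excess air = actual - stoichiometric = 23.4 - 11.8 = 11.60 kg/kg fuel
Excess air % = (excess / stoich) * 100 = (11.60 / 11.8) * 100 = 98.31%


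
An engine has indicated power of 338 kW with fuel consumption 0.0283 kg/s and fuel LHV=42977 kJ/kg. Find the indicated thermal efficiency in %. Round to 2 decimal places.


eta_ith = (IP / (mf * LHV)) * 100
Denominator = 0.0283 * 42977 = 1216.2491 kW
eta_ith = (338 / 1216.2491) * 100 = 27.79%


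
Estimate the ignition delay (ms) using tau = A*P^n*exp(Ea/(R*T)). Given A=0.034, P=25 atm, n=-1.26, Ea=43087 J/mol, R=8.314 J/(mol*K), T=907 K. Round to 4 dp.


tau = A * P^n * exp(Ea/(R*T))
P^n = 25^(-1.26) = 0.01732190
Ea/(R*T) = 43087/(8.314*907) = 5.713852
exp(Ea/(R*T)) = 303.035968
tau = 0.034 * 0.01732190 * 303.035968 = 0.1785 ms


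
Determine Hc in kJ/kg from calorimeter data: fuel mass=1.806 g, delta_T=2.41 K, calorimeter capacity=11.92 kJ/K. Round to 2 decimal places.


Hc = C_cal * delta_T / m_fuel
Q_released = 11.92 * 2.41 = 28.7272 kJ
m_fuel = 1.806 g = 1.806/1000 kg = 0.001806 kg
Hc = 28.7272 / 0.001806 = 15906.53 kJ/kg


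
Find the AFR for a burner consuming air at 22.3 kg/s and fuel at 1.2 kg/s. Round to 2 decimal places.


AFR = m_air / m_fuel
AFR = 22.3 / 1.2 = 18.58


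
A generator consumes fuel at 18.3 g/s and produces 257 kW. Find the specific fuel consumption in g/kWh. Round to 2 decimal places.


SFC = (mf / BP) * 3600
Rate = 18.3 / 257 = 0.071206 g/(s*kW)
SFC = 0.071206 * 3600 = 256.34 g/kWh


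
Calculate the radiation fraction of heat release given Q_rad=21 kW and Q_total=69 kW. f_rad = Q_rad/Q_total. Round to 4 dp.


f_rad = Q_rad / Q_total
f_rad = 21 / 69 = 0.3043


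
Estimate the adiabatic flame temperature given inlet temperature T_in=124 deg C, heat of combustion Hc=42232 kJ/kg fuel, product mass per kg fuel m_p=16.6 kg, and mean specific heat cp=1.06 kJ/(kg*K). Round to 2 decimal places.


T_ad = T_in + Hc / (m_p * cp)
Denominator = 16.6 * 1.06 = 17.5960
Temperature rise = 42232 / 17.5960 = 2400.09 K
T_ad = 124 + 2400.09 = 2524.09 deg C


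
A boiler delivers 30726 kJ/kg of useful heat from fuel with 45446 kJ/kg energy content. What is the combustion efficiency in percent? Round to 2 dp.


Efficiency = (Q_useful / Q_fuel) * 100
Efficiency = (30726 / 45446) * 100
Efficiency = 0.6761 * 100 = 67.61%


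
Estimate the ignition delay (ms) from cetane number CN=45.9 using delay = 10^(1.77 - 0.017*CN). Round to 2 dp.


delay = 10^(1.77 - 0.017*CN)
Exponent = 1.77 - 0.017*45.9 = 0.9897
delay = 10^0.9897 = 9.77 ms


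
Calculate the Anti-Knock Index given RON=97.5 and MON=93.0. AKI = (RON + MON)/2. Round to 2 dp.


AKI = (RON + MON) / 2
AKI = (97.5 + 93.0) / 2
AKI = 190.5 / 2 = 95.25


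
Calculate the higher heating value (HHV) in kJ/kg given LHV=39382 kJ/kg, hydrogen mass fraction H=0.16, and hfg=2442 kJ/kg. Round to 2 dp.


HHV = LHV + hfg * 9 * H
Water addition = 2442 * 9 * 0.16 = 3516.480 kJ/kg
HHV = 39382 + 3516.480 = 42898.48 kJ/kg


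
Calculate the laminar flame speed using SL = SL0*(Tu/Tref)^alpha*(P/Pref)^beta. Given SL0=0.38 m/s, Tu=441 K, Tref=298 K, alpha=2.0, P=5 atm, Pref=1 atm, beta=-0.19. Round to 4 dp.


SL = SL0 * (Tu/Tref)^alpha * (P/Pref)^beta
T ratio = 441/298 = 1.47986577
(T ratio)^alpha = 1.47986577^2.0 = 2.190003
(P/Pref)^beta = 5^(-0.19) = 0.736539
SL = 0.38 * 2.190003 * 0.736539 = 0.6129 m/s


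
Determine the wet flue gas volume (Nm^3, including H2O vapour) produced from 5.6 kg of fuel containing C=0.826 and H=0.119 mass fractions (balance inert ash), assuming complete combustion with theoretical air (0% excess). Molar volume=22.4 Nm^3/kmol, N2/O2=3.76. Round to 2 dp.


Per kg fuel: CO2 = (C/12 kmol)*22.4 = (0.826/12)*22.4 = 1.54187 Nm^3
Per kg fuel: H2O = (H/2 kmol)*22.4 = (0.119/2)*22.4 = 1.33280 Nm^3
O2 needed per kg fuel = C/12 + H/4 = 0.826/12 + 0.119/4 = 0.09858333 kmol
Per kg fuel: N2 = O2*3.76*22.4 = 0.09858333*3.76*22.4 = 8.30308 Nm^3
Total per kg = 1.54187 + 1.33280 + 8.30308 = 11.17775 Nm^3
Total = 11.17775 * 5.6 = 62.60 Nm^3


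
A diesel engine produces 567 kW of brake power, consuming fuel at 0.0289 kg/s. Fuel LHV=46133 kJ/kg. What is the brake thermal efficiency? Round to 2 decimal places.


eta_BTE = (BP / (mf * LHV)) * 100
Denominator = 0.0289 * 46133 = 1333.2437 kW
eta_BTE = (567 / 1333.2437) * 100 = 42.53%


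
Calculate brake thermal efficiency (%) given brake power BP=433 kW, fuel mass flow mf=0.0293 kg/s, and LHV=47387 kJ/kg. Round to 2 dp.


eta_BTE = (BP / (mf * LHV)) * 100
Denominator = 0.0293 * 47387 = 1388.4391 kW
eta_BTE = (433 / 1388.4391) * 100 = 31.19%


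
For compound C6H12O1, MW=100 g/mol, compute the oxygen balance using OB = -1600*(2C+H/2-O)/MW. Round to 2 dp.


OB = -1600 * (2C + H/2 - O) / MW
Inner = 2*6 + 12/2 - 1 = 17.00
OB = -1600 * 17.00 / 100 = -272.00%


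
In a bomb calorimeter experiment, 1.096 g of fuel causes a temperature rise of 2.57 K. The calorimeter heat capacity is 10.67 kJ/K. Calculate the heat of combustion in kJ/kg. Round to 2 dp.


Hc = C_cal * delta_T / m_fuel
Q_released = 10.67 * 2.57 = 27.4219 kJ
m_fuel = 1.096 g = 1.096/1000 kg = 0.001096 kg
Hc = 27.4219 / 0.001096 = 25019.98 kJ/kg


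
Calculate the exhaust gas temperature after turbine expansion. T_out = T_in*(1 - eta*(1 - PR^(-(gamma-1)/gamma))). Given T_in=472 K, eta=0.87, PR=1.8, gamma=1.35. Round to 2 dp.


T_out = T_in * (1 - eta * (1 - PR^(-(gamma-1)/gamma)))
Exponent = -(1.35-1)/1.35 = -0.25925926
PR^exp = 1.8^(-0.25925926) = 0.85865408
Factor = 1 - 0.87*(1 - 0.85865408) = 0.87702905
T_out = 472 * 0.87702905 = 413.96 K


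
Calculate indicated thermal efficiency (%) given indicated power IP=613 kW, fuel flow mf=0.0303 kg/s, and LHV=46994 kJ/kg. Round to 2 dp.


eta_ith = (IP / (mf * LHV)) * 100
Denominator = 0.0303 * 46994 = 1423.9182 kW
eta_ith = (613 / 1423.9182) * 100 = 43.05%


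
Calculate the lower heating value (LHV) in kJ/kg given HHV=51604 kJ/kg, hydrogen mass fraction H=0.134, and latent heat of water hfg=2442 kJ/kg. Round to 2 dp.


LHV = HHV - hfg * 9 * H
Water correction = 2442 * 9 * 0.134 = 2945.052 kJ/kg
LHV = 51604 - 2945.052 = 48658.95 kJ/kg


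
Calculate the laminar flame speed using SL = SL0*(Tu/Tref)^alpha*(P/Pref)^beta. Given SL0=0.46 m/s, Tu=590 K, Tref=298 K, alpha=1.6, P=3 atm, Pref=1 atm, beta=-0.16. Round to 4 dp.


SL = SL0 * (Tu/Tref)^alpha * (P/Pref)^beta
T ratio = 590/298 = 1.97986577
(T ratio)^alpha = 1.97986577^1.6 = 2.982752
(P/Pref)^beta = 3^(-0.16) = 0.838804
SL = 0.46 * 2.982752 * 0.838804 = 1.1509 m/s


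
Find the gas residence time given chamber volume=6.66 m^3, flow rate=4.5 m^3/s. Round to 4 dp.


tau = V / Q_flow
tau = 6.66 / 4.5 = 1.4800 s


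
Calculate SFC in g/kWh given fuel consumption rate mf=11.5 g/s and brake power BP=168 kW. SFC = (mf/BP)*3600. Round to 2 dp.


SFC = (mf / BP) * 3600
Rate = 11.5 / 168 = 0.068452 g/(s*kW)
SFC = 0.068452 * 3600 = 246.43 g/kWh


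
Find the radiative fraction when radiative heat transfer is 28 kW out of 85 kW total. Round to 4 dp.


f_rad = Q_rad / Q_total
f_rad = 28 / 85 = 0.3294


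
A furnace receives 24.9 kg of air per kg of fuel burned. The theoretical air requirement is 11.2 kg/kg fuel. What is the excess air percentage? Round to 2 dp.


Excess air = actual - stoichiometric = 24.9 - 11.2 = 13.70 kg/kg fuel
Excess air % = (excess / stoich) * 100 = (13.70 / 11.2) * 100 = 122.32%


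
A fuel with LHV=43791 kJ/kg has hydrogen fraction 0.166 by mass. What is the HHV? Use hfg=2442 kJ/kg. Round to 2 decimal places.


HHV = LHV + hfg * 9 * H
Water addition = 2442 * 9 * 0.166 = 3648.348 kJ/kg
HHV = 43791 + 3648.348 = 47439.35 kJ/kg


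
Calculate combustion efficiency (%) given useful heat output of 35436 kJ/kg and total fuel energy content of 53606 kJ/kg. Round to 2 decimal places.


Efficiency = (Q_useful / Q_fuel) * 100
Efficiency = (35436 / 53606) * 100
Efficiency = 0.6610 * 100 = 66.10%


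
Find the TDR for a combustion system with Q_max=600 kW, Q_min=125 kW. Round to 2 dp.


TDR = Q_max / Q_min
TDR = 600 / 125 = 4.80


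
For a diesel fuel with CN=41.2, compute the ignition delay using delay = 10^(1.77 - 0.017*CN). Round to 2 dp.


delay = 10^(1.77 - 0.017*CN)
Exponent = 1.77 - 0.017*41.2 = 1.0696
delay = 10^1.0696 = 11.74 ms
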